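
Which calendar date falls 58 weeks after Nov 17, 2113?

Adding 58 weeks = 406 days from November 17, 2113.
November has 30 days, so 30 − 17 = 13 days remain after November 17, 2113; 406 − 13 = 393 left.
December 2113 has 31 days: 393 − 31 = 362 left.
January 2114 has 31 days: 362 − 31 = 331 left.
February 2114 has 28 days (2114 is not a leap year): 331 − 28 = 303 left.
March 2114 has 31 days: 303 − 31 = 272 left.
April 2114 has 30 days: 272 − 30 = 242 left.
May 2114 has 31 days: 242 − 31 = 211 left.
June 2114 has 30 days: 211 − 30 = 181 left.
July 2114 has 31 days: 181 − 31 = 150 left.
August 2114 has 31 days: 150 − 31 = 119 left.
September 2114 has 30 days: 119 − 30 = 89 left.
October 2114 has 31 days: 89 − 31 = 58 left.
November 2114 has 30 days: 58 − 30 = 28 left.
28 days into December 2114 → December 28, 2114.

December 28, 2114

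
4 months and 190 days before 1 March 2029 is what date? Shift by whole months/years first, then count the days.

Subtracting 4 months and 190 days from March 1, 2029: first the month/year part, then the days.
month 3 − 4 = -1, which is month 11 of year 2028 → November 2028.
Day 1 is valid in November, giving November 1, 2028.
Now subtract 190 days from November 1, 2028.
Going back 1 day from November 1, 2028 reaches the end of the previous month; 190 − 1 = 189 left.
October 2028 has 31 days: 189 − 31 = 158 left.
September 2028 has 30 days: 158 − 30 = 128 left.
August 2028 has 31 days: 128 − 31 = 97 left.
July 2028 has 31 days: 97 − 31 = 66 left.
June 2028 has 30 days: 66 − 30 = 36 left.
May 2028 has 31 days: 36 − 31 = 5 left.
April 2028 has 30 days; 30 − 5 = 25 → April 25, 2028.

April 25, 2028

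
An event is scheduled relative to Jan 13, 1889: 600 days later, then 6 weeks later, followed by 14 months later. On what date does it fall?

December 17, 1891

Adding 600 days from January 13, 1889:
January has 31 days, so 31 − 13 = 18 days remain after January 13, 1889; 600 − 18 = 582 left.
February 1889 has 28 days (1889 is not a leap year): 582 − 28 = 554 left.
March 1889 has 31 days: 554 − 31 = 523 left.
April 1889 has 30 days: 523 − 30 = 493 left.
May 1889 has 31 days: 493 − 31 = 462 left.
June 1889 has 30 days: 462 − 30 = 432 left.
July 1889 has 31 days: 432 − 31 = 401 left.
August 1889 has 31 days: 401 − 31 = 370 left.
September 1889 has 30 days: 370 − 30 = 340 left.
October 1889 has 31 days: 340 − 31 = 309 left.
November 1889 has 30 days: 309 − 30 = 279 left.
December 1889 has 31 days: 279 − 31 = 248 left.
January 1890 has 31 days: 248 − 31 = 217 left.
February 1890 has 28 days (1890 is not a leap year): 217 − 28 = 189 left.
March 1890 has 31 days: 189 − 31 = 158 left.
April 1890 has 30 days: 158 − 30 = 128 left.
May 1890 has 31 days: 128 − 31 = 97 left.
June 1890 has 30 days: 97 − 30 = 67 left.
July 1890 has 31 days: 67 − 31 = 36 left.
August 1890 has 31 days: 36 − 31 = 5 left.
5 days into September 1890 → September 5, 1890.
Advancing 6 weeks (= 42 days) from September 5, 1890:
September has 30 days, so 30 − 5 = 25 days remain after September 5, 1890; 42 − 25 = 17 left.
17 days into October 1890 → October 17, 1890.
Adding 14 months from October 17, 1890:
month 10 + 14 = 24, which is month 12 of year 1891 → December 1891.
Day 17 is valid in December, giving December 17, 1891.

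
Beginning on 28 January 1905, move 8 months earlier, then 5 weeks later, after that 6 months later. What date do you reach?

Counting back 8 months from January 28, 1905:
month 1 − 8 = -7, which is month 5 of year 1904 → May 1904.
Day 28 is valid in May, giving May 28, 1904.
Advancing 5 weeks (= 35 days) from May 28, 1904:
May has 31 days, so 31 − 28 = 3 days remain after May 28, 1904; 35 − 3 = 32 left.
June 1904 has 30 days: 32 − 30 = 2 left.
2 days into July 1904 → July 2, 1904.
Adding 6 months from July 2, 1904:
month 7 + 6 = 13, which is month 1 of year 1905 → January 1905.
Day 2 is valid in January, giving January 2, 1905.

January 2, 1905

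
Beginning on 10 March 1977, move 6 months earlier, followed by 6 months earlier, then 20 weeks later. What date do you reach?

Going back 6 months from March 10, 1977:
month 3 − 6 = -3, which is month 9 of year 1976 → September 1976.
Day 10 is valid in September, giving September 10, 1976.
Going back 6 months from September 10, 1976:
month 9 − 6 = 3 → March 1976.
Day 10 is valid in March, giving March 10, 1976.
Advancing 20 weeks (= 140 days) from March 10, 1976:
March has 31 days, so 31 − 10 = 21 days remain after March 10, 1976; 140 − 21 = 119 left.
April 1976 has 30 days: 119 − 30 = 89 left.
May 1976 has 31 days: 89 − 31 = 58 left.
June 1976 has 30 days: 58 − 30 = 28 left.
28 days into July 1976 → July 28, 1976.

July 28, 1976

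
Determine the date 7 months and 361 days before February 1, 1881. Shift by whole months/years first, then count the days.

July 6, 1879

Counting back 7 months and 361 days from February 1, 1881: first the month/year part, then the days.
month 2 − 7 = -5, which is month 7 of year 1880 → July 1880.
Day 1 is valid in July, giving July 1, 1880.
Now subtract 361 days from July 1, 1880.
Going back 1 day from July 1, 1880 reaches the end of the previous month; 361 − 1 = 360 left.
June 1880 has 30 days: 360 − 30 = 330 left.
May 1880 has 31 days: 330 − 31 = 299 left.
April 1880 has 30 days: 299 − 30 = 269 left.
March 1880 has 31 days: 269 − 31 = 238 left.
February 1880 has 29 days (1880 is a leap year): 238 − 29 = 209 left.
January 1880 has 31 days: 209 − 31 = 178 left.
December 1879 has 31 days: 178 − 31 = 147 left.
November 1879 has 30 days: 147 − 30 = 117 left.
October 1879 has 31 days: 117 − 31 = 86 left.
September 1879 has 30 days: 86 − 30 = 56 left.
August 1879 has 31 days: 56 − 31 = 25 left.
July 1879 has 31 days; 31 − 25 = 6 → July 6, 1879.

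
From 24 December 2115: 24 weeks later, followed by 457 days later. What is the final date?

Counting forward 24 weeks (= 168 days) from December 24, 2115:
December has 31 days, so 31 − 24 = 7 days remain after December 24, 2115; 168 − 7 = 161 left.
January 2116 has 31 days: 161 − 31 = 130 left.
February 2116 has 29 days (2116 is a leap year): 130 − 29 = 101 left.
March 2116 has 31 days: 101 − 31 = 70 left.
April 2116 has 30 days: 70 − 30 = 40 left.
May 2116 has 31 days: 40 − 31 = 9 left.
9 days into June 2116 → June 9, 2116.
Counting forward 457 days from June 9, 2116:
June has 30 days, so 30 − 9 = 21 days remain after June 9, 2116; 457 − 21 = 436 left.
July 2116 has 31 days: 436 − 31 = 405 left.
August 2116 has 31 days: 405 − 31 = 374 left.
September 2116 has 30 days: 374 − 30 = 344 left.
October 2116 has 31 days: 344 − 31 = 313 left.
November 2116 has 30 days: 313 − 30 = 283 left.
December 2116 has 31 days: 283 − 31 = 252 left.
January 2117 has 31 days: 252 − 31 = 221 left.
February 2117 has 28 days (2117 is not a leap year): 221 − 28 = 193 left.
March 2117 has 31 days: 193 − 31 = 162 left.
April 2117 has 30 days: 162 − 30 = 132 left.
May 2117 has 31 days: 132 − 31 = 101 left.
June 2117 has 30 days: 101 − 30 = 71 left.
July 2117 has 31 days: 71 − 31 = 40 left.
August 2117 has 31 days: 40 − 31 = 9 left.
9 days into September 2117 → September 9, 2117.

September 9, 2117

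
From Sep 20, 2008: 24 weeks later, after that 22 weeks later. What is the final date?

August 8, 2009

Counting forward 24 weeks (= 168 days) from September 20, 2008:
September has 30 days, so 30 − 20 = 10 days remain after September 20, 2008; 168 − 10 = 158 left.
October 2008 has 31 days: 158 − 31 = 127 left.
November 2008 has 30 days: 127 − 30 = 97 left.
December 2008 has 31 days: 97 − 31 = 66 left.
January 2009 has 31 days: 66 − 31 = 35 left.
February 2009 has 28 days (2009 is not a leap year): 35 − 28 = 7 left.
7 days into March 2009 → March 7, 2009.
Counting forward 22 weeks (= 154 days) from March 7, 2009:
March has 31 days, so 31 − 7 = 24 days remain after March 7, 2009; 154 − 24 = 130 left.
April 2009 has 30 days: 130 − 30 = 100 left.
May 2009 has 31 days: 100 − 31 = 69 left.
June 2009 has 30 days: 69 − 30 = 39 left.
July 2009 has 31 days: 39 − 31 = 8 left.
8 days into August 2009 → August 8, 2009.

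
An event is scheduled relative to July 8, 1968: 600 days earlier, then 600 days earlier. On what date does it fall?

Counting back 600 days from July 8, 1968:
Going back 8 days from July 8, 1968 reaches the end of the previous month; 600 − 8 = 592 left.
June 1968 has 30 days: 592 − 30 = 562 left.
May 1968 has 31 days: 562 − 31 = 531 left.
April 1968 has 30 days: 531 − 30 = 501 left.
March 1968 has 31 days: 501 − 31 = 470 left.
February 1968 has 29 days (1968 is a leap year): 470 − 29 = 441 left.
January 1968 has 31 days: 441 − 31 = 410 left.
December 1967 has 31 days: 410 − 31 = 379 left.
November 1967 has 30 days: 379 − 30 = 349 left.
October 1967 has 31 days: 349 − 31 = 318 left.
September 1967 has 30 days: 318 − 30 = 288 left.
August 1967 has 31 days: 288 − 31 = 257 left.
July 1967 has 31 days: 257 − 31 = 226 left.
June 1967 has 30 days: 226 − 30 = 196 left.
May 1967 has 31 days: 196 − 31 = 165 left.
April 1967 has 30 days: 165 − 30 = 135 left.
March 1967 has 31 days: 135 − 31 = 104 left.
February 1967 has 28 days (1967 is not a leap year): 104 − 28 = 76 left.
January 1967 has 31 days: 76 − 31 = 45 left.
December 1966 has 31 days: 45 − 31 = 14 left.
November 1966 has 30 days; 30 − 14 = 16 → November 16, 1966.
Going back 600 days from November 16, 1966:
Going back 16 days from November 16, 1966 reaches the end of the previous month; 600 − 16 = 584 left.
October 1966 has 31 days: 584 − 31 = 553 left.
September 1966 has 30 days: 553 − 30 = 523 left.
August 1966 has 31 days: 523 − 31 = 492 left.
July 1966 has 31 days: 492 − 31 = 461 left.
June 1966 has 30 days: 461 − 30 = 431 left.
May 1966 has 31 days: 431 − 31 = 400 left.
April 1966 has 30 days: 400 − 30 = 370 left.
March 1966 has 31 days: 370 − 31 = 339 left.
February 1966 has 28 days (1966 is not a leap year): 339 − 28 = 311 left.
January 1966 has 31 days: 311 − 31 = 280 left.
December 1965 has 31 days: 280 − 31 = 249 left.
November 1965 has 30 days: 249 − 30 = 219 left.
October 1965 has 31 days: 219 − 31 = 188 left.
September 1965 has 30 days: 188 − 30 = 158 left.
August 1965 has 31 days: 158 − 31 = 127 left.
July 1965 has 31 days: 127 − 31 = 96 left.
June 1965 has 30 days: 96 − 30 = 66 left.
May 1965 has 31 days: 66 − 31 = 35 left.
April 1965 has 30 days: 35 − 30 = 5 left.
March 1965 has 31 days; 31 − 5 = 26 → March 26, 1965.

March 26, 1965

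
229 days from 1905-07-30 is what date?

March 16, 1906

Counting forward 229 days from July 30, 1905.
July has 31 days, so 31 − 30 = 1 day remains after July 30, 1905; 229 − 1 = 228 left.
August 1905 has 31 days: 228 − 31 = 197 left.
September 1905 has 30 days: 197 − 30 = 167 left.
October 1905 has 31 days: 167 − 31 = 136 left.
November 1905 has 30 days: 136 − 30 = 106 left.
December 1905 has 31 days: 106 − 31 = 75 left.
January 1906 has 31 days: 75 − 31 = 44 left.
February 1906 has 28 days (1906 is not a leap year): 44 − 28 = 16 left.
16 days into March 1906 → March 16, 1906.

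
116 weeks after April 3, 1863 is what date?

Advancing 116 weeks = 812 days from April 3, 1863.
April has 30 days, so 30 − 3 = 27 days remain after April 3, 1863; 812 − 27 = 785 left.
May 1863 has 31 days: 785 − 31 = 754 left.
June 1863 has 30 days: 754 − 30 = 724 left.
July 1863 has 31 days: 724 − 31 = 693 left.
August 1863 has 31 days: 693 − 31 = 662 left.
September 1863 has 30 days: 662 − 30 = 632 left.
October 1863 has 31 days: 632 − 31 = 601 left.
November 1863 has 30 days: 601 − 30 = 571 left.
December 1863 has 31 days: 571 − 31 = 540 left.
January 1864 has 31 days: 540 − 31 = 509 left.
February 1864 has 29 days (1864 is a leap year): 509 − 29 = 480 left.
March 1864 has 31 days: 480 − 31 = 449 left.
April 1864 has 30 days: 449 − 30 = 419 left.
May 1864 has 31 days: 419 − 31 = 388 left.
June 1864 has 30 days: 388 − 30 = 358 left.
July 1864 has 31 days: 358 − 31 = 327 left.
August 1864 has 31 days: 327 − 31 = 296 left.
September 1864 has 30 days: 296 − 30 = 266 left.
October 1864 has 31 days: 266 − 31 = 235 left.
November 1864 has 30 days: 235 − 30 = 205 left.
December 1864 has 31 days: 205 − 31 = 174 left.
January 1865 has 31 days: 174 − 31 = 143 left.
February 1865 has 28 days (1865 is not a leap year): 143 − 28 = 115 left.
March 1865 has 31 days: 115 − 31 = 84 left.
April 1865 has 30 days: 84 − 30 = 54 left.
May 1865 has 31 days: 54 − 31 = 23 left.
23 days into June 1865 → June 23, 1865.

June 23, 1865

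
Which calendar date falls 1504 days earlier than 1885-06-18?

Going back 1504 days from June 18, 1885.
Going back 18 days from June 18, 1885 reaches the end of the previous month; 1504 − 18 = 1486 left.
May 1885 has 31 days: 1486 − 31 = 1455 left.
April 1885 has 30 days: 1455 − 30 = 1425 left.
March 1885 has 31 days: 1425 − 31 = 1394 left.
February 1885 has 28 days (1885 is not a leap year): 1394 − 28 = 1366 left.
January 1885 has 31 days: 1366 − 31 = 1335 left.
December 1884 has 31 days: 1335 − 31 = 1304 left.
November 1884 has 30 days: 1304 − 30 = 1274 left.
October 1884 has 31 days: 1274 − 31 = 1243 left.
September 1884 has 30 days: 1243 − 30 = 1213 left.
August 1884 has 31 days: 1213 − 31 = 1182 left.
July 1884 has 31 days: 1182 − 31 = 1151 left.
June 1884 has 30 days: 1151 − 30 = 1121 left.
May 1884 has 31 days: 1121 − 31 = 1090 left.
April 1884 has 30 days: 1090 − 30 = 1060 left.
March 1884 has 31 days: 1060 − 31 = 1029 left.
February 1884 has 29 days (1884 is a leap year): 1029 − 29 = 1000 left.
January 1884 has 31 days: 1000 − 31 = 969 left.
December 1883 has 31 days: 969 − 31 = 938 left.
November 1883 has 30 days: 938 − 30 = 908 left.
October 1883 has 31 days: 908 − 31 = 877 left.
September 1883 has 30 days: 877 − 30 = 847 left.
August 1883 has 31 days: 847 − 31 = 816 left.
July 1883 has 31 days: 816 − 31 = 785 left.
June 1883 has 30 days: 785 − 30 = 755 left.
May 1883 has 31 days: 755 − 31 = 724 left.
April 1883 has 30 days: 724 − 30 = 694 left.
March 1883 has 31 days: 694 − 31 = 663 left.
February 1883 has 28 days (1883 is not a leap year): 663 − 28 = 635 left.
January 1883 has 31 days: 635 − 31 = 604 left.
December 1882 has 31 days: 604 − 31 = 573 left.
November 1882 has 30 days: 573 − 30 = 543 left.
October 1882 has 31 days: 543 − 31 = 512 left.
September 1882 has 30 days: 512 − 30 = 482 left.
August 1882 has 31 days: 482 − 31 = 451 left.
July 1882 has 31 days: 451 − 31 = 420 left.
June 1882 has 30 days: 420 − 30 = 390 left.
May 1882 has 31 days: 390 − 31 = 359 left.
April 1882 has 30 days: 359 − 30 = 329 left.
March 1882 has 31 days: 329 − 31 = 298 left.
February 1882 has 28 days (1882 is not a leap year): 298 − 28 = 270 left.
January 1882 has 31 days: 270 − 31 = 239 left.
December 1881 has 31 days: 239 − 31 = 208 left.
November 1881 has 30 days: 208 − 30 = 178 left.
October 1881 has 31 days: 178 − 31 = 147 left.
September 1881 has 30 days: 147 − 30 = 117 left.
August 1881 has 31 days: 117 − 31 = 86 left.
July 1881 has 31 days: 86 − 31 = 55 left.
June 1881 has 30 days: 55 − 30 = 25 left.
May 1881 has 31 days; 31 − 25 = 6 → May 6, 1881.

May 6, 1881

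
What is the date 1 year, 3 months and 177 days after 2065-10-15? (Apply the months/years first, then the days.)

July 11, 2067

Adding 1 year, 3 months and 177 days from October 15, 2065: first the month/year part, then the days.
+1 year → 2066; month 10 + 3 = 13, which is month 1 of year 2067 → January 2067.
Day 15 is valid in January, giving January 15, 2067.
Now add 177 days from January 15, 2067.
January has 31 days, so 31 − 15 = 16 days remain after January 15, 2067; 177 − 16 = 161 left.
February 2067 has 28 days (2067 is not a leap year): 161 − 28 = 133 left.
March 2067 has 31 days: 133 − 31 = 102 left.
April 2067 has 30 days: 102 − 30 = 72 left.
May 2067 has 31 days: 72 − 31 = 41 left.
June 2067 has 30 days: 41 − 30 = 11 left.
11 days into July 2067 → July 11, 2067.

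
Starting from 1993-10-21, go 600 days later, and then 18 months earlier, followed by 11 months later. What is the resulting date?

Counting forward 600 days from October 21, 1993:
October has 31 days, so 31 − 21 = 10 days remain after October 21, 1993; 600 − 10 = 590 left.
November 1993 has 30 days: 590 − 30 = 560 left.
December 1993 has 31 days: 560 − 31 = 529 left.
January 1994 has 31 days: 529 − 31 = 498 left.
February 1994 has 28 days (1994 is not a leap year): 498 − 28 = 470 left.
March 1994 has 31 days: 470 − 31 = 439 left.
April 1994 has 30 days: 439 − 30 = 409 left.
May 1994 has 31 days: 409 − 31 = 378 left.
June 1994 has 30 days: 378 − 30 = 348 left.
July 1994 has 31 days: 348 − 31 = 317 left.
August 1994 has 31 days: 317 − 31 = 286 left.
September 1994 has 30 days: 286 − 30 = 256 left.
October 1994 has 31 days: 256 − 31 = 225 left.
November 1994 has 30 days: 225 − 30 = 195 left.
December 1994 has 31 days: 195 − 31 = 164 left.
January 1995 has 31 days: 164 − 31 = 133 left.
February 1995 has 28 days (1995 is not a leap year): 133 − 28 = 105 left.
March 1995 has 31 days: 105 − 31 = 74 left.
April 1995 has 30 days: 74 − 30 = 44 left.
May 1995 has 31 days: 44 − 31 = 13 left.
13 days into June 1995 → June 13, 1995.
Going back 18 months from June 13, 1995:
month 6 − 18 = -12, which is month 12 of year 1993 → December 1993.
Day 13 is valid in December, giving December 13, 1993.
Advancing 11 months from December 13, 1993:
month 12 + 11 = 23, which is month 11 of year 1994 → November 1994.
Day 13 is valid in November, giving November 13, 1994.

November 13, 1994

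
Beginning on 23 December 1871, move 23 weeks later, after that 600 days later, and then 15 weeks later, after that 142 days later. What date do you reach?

Adding 23 weeks (= 161 days) from December 23, 1871:
December has 31 days, so 31 − 23 = 8 days remain after December 23, 1871; 161 − 8 = 153 left.
January 1872 has 31 days: 153 − 31 = 122 left.
February 1872 has 29 days (1872 is a leap year): 122 − 29 = 93 left.
March 1872 has 31 days: 93 − 31 = 62 left.
April 1872 has 30 days: 62 − 30 = 32 left.
May 1872 has 31 days: 32 − 31 = 1 left.
1 day into June 1872 → June 1, 1872.
Counting forward 600 days from June 1, 1872:
June has 30 days, so 30 − 1 = 29 days remain after June 1, 1872; 600 − 29 = 571 left.
July 1872 has 31 days: 571 − 31 = 540 left.
August 1872 has 31 days: 540 − 31 = 509 left.
September 1872 has 30 days: 509 − 30 = 479 left.
October 1872 has 31 days: 479 − 31 = 448 left.
November 1872 has 30 days: 448 − 30 = 418 left.
December 1872 has 31 days: 418 − 31 = 387 left.
January 1873 has 31 days: 387 − 31 = 356 left.
February 1873 has 28 days (1873 is not a leap year): 356 − 28 = 328 left.
March 1873 has 31 days: 328 − 31 = 297 left.
April 1873 has 30 days: 297 − 30 = 267 left.
May 1873 has 31 days: 267 − 31 = 236 left.
June 1873 has 30 days: 236 − 30 = 206 left.
July 1873 has 31 days: 206 − 31 = 175 left.
August 1873 has 31 days: 175 − 31 = 144 left.
September 1873 has 30 days: 144 − 30 = 114 left.
October 1873 has 31 days: 114 − 31 = 83 left.
November 1873 has 30 days: 83 − 30 = 53 left.
December 1873 has 31 days: 53 − 31 = 22 left.
22 days into January 1874 → January 22, 1874.
Counting forward 15 weeks (= 105 days) from January 22, 1874:
January has 31 days, so 31 − 22 = 9 days remain after January 22, 1874; 105 − 9 = 96 left.
February 1874 has 28 days (1874 is not a leap year): 96 − 28 = 68 left.
March 1874 has 31 days: 68 − 31 = 37 left.
April 1874 has 30 days: 37 − 30 = 7 left.
7 days into May 1874 → May 7, 1874.
Counting forward 142 days from May 7, 1874:
May has 31 days, so 31 − 7 = 24 days remain after May 7, 1874; 142 − 24 = 118 left.
June 1874 has 30 days: 118 − 30 = 88 left.
July 1874 has 31 days: 88 − 31 = 57 left.
August 1874 has 31 days: 57 − 31 = 26 left.
26 days into September 1874 → September 26, 1874.

September 26, 1874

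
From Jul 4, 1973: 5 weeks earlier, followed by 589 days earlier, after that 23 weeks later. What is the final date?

Going back 5 weeks (= 35 days) from July 4, 1973:
Going back 4 days from July 4, 1973 reaches the end of the previous month; 35 − 4 = 31 left.
June 1973 has 30 days: 31 − 30 = 1 left.
May 1973 has 31 days; 31 − 1 = 30 → May 30, 1973.
Counting back 589 days from May 30, 1973:
Going back 30 days from May 30, 1973 reaches the end of the previous month; 589 − 30 = 559 left.
April 1973 has 30 days: 559 − 30 = 529 left.
March 1973 has 31 days: 529 − 31 = 498 left.
February 1973 has 28 days (1973 is not a leap year): 498 − 28 = 470 left.
January 1973 has 31 days: 470 − 31 = 439 left.
December 1972 has 31 days: 439 − 31 = 408 left.
November 1972 has 30 days: 408 − 30 = 378 left.
October 1972 has 31 days: 378 − 31 = 347 left.
September 1972 has 30 days: 347 − 30 = 317 left.
August 1972 has 31 days: 317 − 31 = 286 left.
July 1972 has 31 days: 286 − 31 = 255 left.
June 1972 has 30 days: 255 − 30 = 225 left.
May 1972 has 31 days: 225 − 31 = 194 left.
April 1972 has 30 days: 194 − 30 = 164 left.
March 1972 has 31 days: 164 − 31 = 133 left.
February 1972 has 29 days (1972 is a leap year): 133 − 29 = 104 left.
January 1972 has 31 days: 104 − 31 = 73 left.
December 1971 has 31 days: 73 − 31 = 42 left.
November 1971 has 30 days: 42 − 30 = 12 left.
October 1971 has 31 days; 31 − 12 = 19 → October 19, 1971.
Counting forward 23 weeks (= 161 days) from October 19, 1971:
October has 31 days, so 31 − 19 = 12 days remain after October 19, 1971; 161 − 12 = 149 left.
November 1971 has 30 days: 149 − 30 = 119 left.
December 1971 has 31 days: 119 − 31 = 88 left.
January 1972 has 31 days: 88 − 31 = 57 left.
February 1972 has 29 days (1972 is a leap year): 57 − 29 = 28 left.
28 days into March 1972 → March 28, 1972.

March 28, 1972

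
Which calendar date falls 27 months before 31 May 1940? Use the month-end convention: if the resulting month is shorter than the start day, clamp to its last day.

Subtracting 27 months from May 31, 1940.
month 5 − 27 = -22, which is month 2 of year 1938 → February 1938.
February 1938 has only 28 days (1938 is not a leap year — relevant if February), and the start was day 31, so the date clamps to February 28, 1938.

February 28, 1938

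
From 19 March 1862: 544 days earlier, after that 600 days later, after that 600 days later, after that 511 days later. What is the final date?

May 29, 1865

Counting back 544 days from March 19, 1862:
Going back 19 days from March 19, 1862 reaches the end of the previous month; 544 − 19 = 525 left.
February 1862 has 28 days (1862 is not a leap year): 525 − 28 = 497 left.
January 1862 has 31 days: 497 − 31 = 466 left.
December 1861 has 31 days: 466 − 31 = 435 left.
November 1861 has 30 days: 435 − 30 = 405 left.
October 1861 has 31 days: 405 − 31 = 374 left.
September 1861 has 30 days: 374 − 30 = 344 left.
August 1861 has 31 days: 344 − 31 = 313 left.
July 1861 has 31 days: 313 − 31 = 282 left.
June 1861 has 30 days: 282 − 30 = 252 left.
May 1861 has 31 days: 252 − 31 = 221 left.
April 1861 has 30 days: 221 − 30 = 191 left.
March 1861 has 31 days: 191 − 31 = 160 left.
February 1861 has 28 days (1861 is not a leap year): 160 − 28 = 132 left.
January 1861 has 31 days: 132 − 31 = 101 left.
December 1860 has 31 days: 101 − 31 = 70 left.
November 1860 has 30 days: 70 − 30 = 40 left.
October 1860 has 31 days: 40 − 31 = 9 left.
September 1860 has 30 days; 30 − 9 = 21 → September 21, 1860.
Adding 600 days from September 21, 1860:
September has 30 days, so 30 − 21 = 9 days remain after September 21, 1860; 600 − 9 = 591 left.
October 1860 has 31 days: 591 − 31 = 560 left.
November 1860 has 30 days: 560 − 30 = 530 left.
December 1860 has 31 days: 530 − 31 = 499 left.
January 1861 has 31 days: 499 − 31 = 468 left.
February 1861 has 28 days (1861 is not a leap year): 468 − 28 = 440 left.
March 1861 has 31 days: 440 − 31 = 409 left.
April 1861 has 30 days: 409 − 30 = 379 left.
May 1861 has 31 days: 379 − 31 = 348 left.
June 1861 has 30 days: 348 − 30 = 318 left.
July 1861 has 31 days: 318 − 31 = 287 left.
August 1861 has 31 days: 287 − 31 = 256 left.
September 1861 has 30 days: 256 − 30 = 226 left.
October 1861 has 31 days: 226 − 31 = 195 left.
November 1861 has 30 days: 195 − 30 = 165 left.
December 1861 has 31 days: 165 − 31 = 134 left.
January 1862 has 31 days: 134 − 31 = 103 left.
February 1862 has 28 days (1862 is not a leap year): 103 − 28 = 75 left.
March 1862 has 31 days: 75 − 31 = 44 left.
April 1862 has 30 days: 44 − 30 = 14 left.
14 days into May 1862 → May 14, 1862.
Advancing 600 days from May 14, 1862:
May has 31 days, so 31 − 14 = 17 days remain after May 14, 1862; 600 − 17 = 583 left.
June 1862 has 30 days: 583 − 30 = 553 left.
July 1862 has 31 days: 553 − 31 = 522 left.
August 1862 has 31 days: 522 − 31 = 491 left.
September 1862 has 30 days: 491 − 30 = 461 left.
October 1862 has 31 days: 461 − 31 = 430 left.
November 1862 has 30 days: 430 − 30 = 400 left.
December 1862 has 31 days: 400 − 31 = 369 left.
January 1863 has 31 days: 369 − 31 = 338 left.
February 1863 has 28 days (1863 is not a leap year): 338 − 28 = 310 left.
March 1863 has 31 days: 310 − 31 = 279 left.
April 1863 has 30 days: 279 − 30 = 249 left.
May 1863 has 31 days: 249 − 31 = 218 left.
June 1863 has 30 days: 218 − 30 = 188 left.
July 1863 has 31 days: 188 − 31 = 157 left.
August 1863 has 31 days: 157 − 31 = 126 left.
September 1863 has 30 days: 126 − 30 = 96 left.
October 1863 has 31 days: 96 − 31 = 65 left.
November 1863 has 30 days: 65 − 30 = 35 left.
December 1863 has 31 days: 35 − 31 = 4 left.
4 days into January 1864 → January 4, 1864.
Adding 511 days from January 4, 1864:
January has 31 days, so 31 − 4 = 27 days remain after January 4, 1864; 511 − 27 = 484 left.
February 1864 has 29 days (1864 is a leap year): 484 − 29 = 455 left.
March 1864 has 31 days: 455 − 31 = 424 left.
April 1864 has 30 days: 424 − 30 = 394 left.
May 1864 has 31 days: 394 − 31 = 363 left.
June 1864 has 30 days: 363 − 30 = 333 left.
July 1864 has 31 days: 333 − 31 = 302 left.
August 1864 has 31 days: 302 − 31 = 271 left.
September 1864 has 30 days: 271 − 30 = 241 left.
October 1864 has 31 days: 241 − 31 = 210 left.
November 1864 has 30 days: 210 − 30 = 180 left.
December 1864 has 31 days: 180 − 31 = 149 left.
January 1865 has 31 days: 149 − 31 = 118 left.
February 1865 has 28 days (1865 is not a leap year): 118 − 28 = 90 left.
March 1865 has 31 days: 90 − 31 = 59 left.
April 1865 has 30 days: 59 − 30 = 29 left.
29 days into May 1865 → May 29, 1865.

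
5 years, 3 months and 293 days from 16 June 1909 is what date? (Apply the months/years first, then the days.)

Counting forward 5 years, 3 months and 293 days from June 16, 1909: first the month/year part, then the days.
+5 years → 1914; month 6 + 3 = 9 → September 1914.
Day 16 is valid in September, giving September 16, 1914.
Now add 293 days from September 16, 1914.
September has 30 days, so 30 − 16 = 14 days remain after September 16, 1914; 293 − 14 = 279 left.
October 1914 has 31 days: 279 − 31 = 248 left.
November 1914 has 30 days: 248 − 30 = 218 left.
December 1914 has 31 days: 218 − 31 = 187 left.
January 1915 has 31 days: 187 − 31 = 156 left.
February 1915 has 28 days (1915 is not a leap year): 156 − 28 = 128 left.
March 1915 has 31 days: 128 − 31 = 97 left.
April 1915 has 30 days: 97 − 30 = 67 left.
May 1915 has 31 days: 67 − 31 = 36 left.
June 1915 has 30 days: 36 − 30 = 6 left.
6 days into July 1915 → July 6, 1915.

July 6, 1915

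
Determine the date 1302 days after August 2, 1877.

February 24, 1881

Advancing 1302 days from August 2, 1877.
August has 31 days, so 31 − 2 = 29 days remain after August 2, 1877; 1302 − 29 = 1273 left.
September 1877 has 30 days: 1273 − 30 = 1243 left.
October 1877 has 31 days: 1243 − 31 = 1212 left.
November 1877 has 30 days: 1212 − 30 = 1182 left.
December 1877 has 31 days: 1182 − 31 = 1151 left.
January 1878 has 31 days: 1151 − 31 = 1120 left.
February 1878 has 28 days (1878 is not a leap year): 1120 − 28 = 1092 left.
March 1878 has 31 days: 1092 − 31 = 1061 left.
April 1878 has 30 days: 1061 − 30 = 1031 left.
May 1878 has 31 days: 1031 − 31 = 1000 left.
June 1878 has 30 days: 1000 − 30 = 970 left.
July 1878 has 31 days: 970 − 31 = 939 left.
August 1878 has 31 days: 939 − 31 = 908 left.
September 1878 has 30 days: 908 − 30 = 878 left.
October 1878 has 31 days: 878 − 31 = 847 left.
November 1878 has 30 days: 847 − 30 = 817 left.
December 1878 has 31 days: 817 − 31 = 786 left.
January 1879 has 31 days: 786 − 31 = 755 left.
February 1879 has 28 days (1879 is not a leap year): 755 − 28 = 727 left.
March 1879 has 31 days: 727 − 31 = 696 left.
April 1879 has 30 days: 696 − 30 = 666 left.
May 1879 has 31 days: 666 − 31 = 635 left.
June 1879 has 30 days: 635 − 30 = 605 left.
July 1879 has 31 days: 605 − 31 = 574 left.
August 1879 has 31 days: 574 − 31 = 543 left.
September 1879 has 30 days: 543 − 30 = 513 left.
October 1879 has 31 days: 513 − 31 = 482 left.
November 1879 has 30 days: 482 − 30 = 452 left.
December 1879 has 31 days: 452 − 31 = 421 left.
January 1880 has 31 days: 421 − 31 = 390 left.
February 1880 has 29 days (1880 is a leap year): 390 − 29 = 361 left.
March 1880 has 31 days: 361 − 31 = 330 left.
April 1880 has 30 days: 330 − 30 = 300 left.
May 1880 has 31 days: 300 − 31 = 269 left.
June 1880 has 30 days: 269 − 30 = 239 left.
July 1880 has 31 days: 239 − 31 = 208 left.
August 1880 has 31 days: 208 − 31 = 177 left.
September 1880 has 30 days: 177 − 30 = 147 left.
October 1880 has 31 days: 147 − 31 = 116 left.
November 1880 has 30 days: 116 − 30 = 86 left.
December 1880 has 31 days: 86 − 31 = 55 left.
January 1881 has 31 days: 55 − 31 = 24 left.
24 days into February 1881 → February 24, 1881.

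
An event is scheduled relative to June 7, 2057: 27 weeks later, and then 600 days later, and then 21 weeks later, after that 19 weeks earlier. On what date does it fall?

August 19, 2059

Advancing 27 weeks (= 189 days) from June 7, 2057:
June has 30 days, so 30 − 7 = 23 days remain after June 7, 2057; 189 − 23 = 166 left.
July 2057 has 31 days: 166 − 31 = 135 left.
August 2057 has 31 days: 135 − 31 = 104 left.
September 2057 has 30 days: 104 − 30 = 74 left.
October 2057 has 31 days: 74 − 31 = 43 left.
November 2057 has 30 days: 43 − 30 = 13 left.
13 days into December 2057 → December 13, 2057.
Adding 600 days from December 13, 2057:
December has 31 days, so 31 − 13 = 18 days remain after December 13, 2057; 600 − 18 = 582 left.
January 2058 has 31 days: 582 − 31 = 551 left.
February 2058 has 28 days (2058 is not a leap year): 551 − 28 = 523 left.
March 2058 has 31 days: 523 − 31 = 492 left.
April 2058 has 30 days: 492 − 30 = 462 left.
May 2058 has 31 days: 462 − 31 = 431 left.
June 2058 has 30 days: 431 − 30 = 401 left.
July 2058 has 31 days: 401 − 31 = 370 left.
August 2058 has 31 days: 370 − 31 = 339 left.
September 2058 has 30 days: 339 − 30 = 309 left.
October 2058 has 31 days: 309 − 31 = 278 left.
November 2058 has 30 days: 278 − 30 = 248 left.
December 2058 has 31 days: 248 − 31 = 217 left.
January 2059 has 31 days: 217 − 31 = 186 left.
February 2059 has 28 days (2059 is not a leap year): 186 − 28 = 158 left.
March 2059 has 31 days: 158 − 31 = 127 left.
April 2059 has 30 days: 127 − 30 = 97 left.
May 2059 has 31 days: 97 − 31 = 66 left.
June 2059 has 30 days: 66 − 30 = 36 left.
July 2059 has 31 days: 36 − 31 = 5 left.
5 days into August 2059 → August 5, 2059.
Adding 21 weeks (= 147 days) from August 5, 2059:
August has 31 days, so 31 − 5 = 26 days remain after August 5, 2059; 147 − 26 = 121 left.
September 2059 has 30 days: 121 − 30 = 91 left.
October 2059 has 31 days: 91 − 31 = 60 left.
November 2059 has 30 days: 60 − 30 = 30 left.
30 days into December 2059 → December 30, 2059.
Counting back 19 weeks (= 133 days) from December 30, 2059:
Going back 30 days from December 30, 2059 reaches the end of the previous month; 133 − 30 = 103 left.
November 2059 has 30 days: 103 − 30 = 73 left.
October 2059 has 31 days: 73 − 31 = 42 left.
September 2059 has 30 days: 42 − 30 = 12 left.
August 2059 has 31 days; 31 − 12 = 19 → August 19, 2059.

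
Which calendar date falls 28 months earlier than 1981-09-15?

May 15, 1979

Going back 28 months from September 15, 1981.
month 9 − 28 = -19, which is month 5 of year 1979 → May 1979.
Day 15 is valid in May, giving May 15, 1979.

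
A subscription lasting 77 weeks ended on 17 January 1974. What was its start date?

July 27, 1972

Going back 77 weeks = 539 days from January 17, 1974.
Going back 17 days from January 17, 1974 reaches the end of the previous month; 539 − 17 = 522 left.
December 1973 has 31 days: 522 − 31 = 491 left.
November 1973 has 30 days: 491 − 30 = 461 left.
October 1973 has 31 days: 461 − 31 = 430 left.
September 1973 has 30 days: 430 − 30 = 400 left.
August 1973 has 31 days: 400 − 31 = 369 left.
July 1973 has 31 days: 369 − 31 = 338 left.
June 1973 has 30 days: 338 − 30 = 308 left.
May 1973 has 31 days: 308 − 31 = 277 left.
April 1973 has 30 days: 277 − 30 = 247 left.
March 1973 has 31 days: 247 − 31 = 216 left.
February 1973 has 28 days (1973 is not a leap year): 216 − 28 = 188 left.
January 1973 has 31 days: 188 − 31 = 157 left.
December 1972 has 31 days: 157 − 31 = 126 left.
November 1972 has 30 days: 126 − 30 = 96 left.
October 1972 has 31 days: 96 − 31 = 65 left.
September 1972 has 30 days: 65 − 30 = 35 left.
August 1972 has 31 days: 35 − 31 = 4 left.
July 1972 has 31 days; 31 − 4 = 27 → July 27, 1972.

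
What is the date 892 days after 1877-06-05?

November 14, 1879

Adding 892 days from June 5, 1877.
June has 30 days, so 30 − 5 = 25 days remain after June 5, 1877; 892 − 25 = 867 left.
July 1877 has 31 days: 867 − 31 = 836 left.
August 1877 has 31 days: 836 − 31 = 805 left.
September 1877 has 30 days: 805 − 30 = 775 left.
October 1877 has 31 days: 775 − 31 = 744 left.
November 1877 has 30 days: 744 − 30 = 714 left.
December 1877 has 31 days: 714 − 31 = 683 left.
January 1878 has 31 days: 683 − 31 = 652 left.
February 1878 has 28 days (1878 is not a leap year): 652 − 28 = 624 left.
March 1878 has 31 days: 624 − 31 = 593 left.
April 1878 has 30 days: 593 − 30 = 563 left.
May 1878 has 31 days: 563 − 31 = 532 left.
June 1878 has 30 days: 532 − 30 = 502 left.
July 1878 has 31 days: 502 − 31 = 471 left.
August 1878 has 31 days: 471 − 31 = 440 left.
September 1878 has 30 days: 440 − 30 = 410 left.
October 1878 has 31 days: 410 − 31 = 379 left.
November 1878 has 30 days: 379 − 30 = 349 left.
December 1878 has 31 days: 349 − 31 = 318 left.
January 1879 has 31 days: 318 − 31 = 287 left.
February 1879 has 28 days (1879 is not a leap year): 287 − 28 = 259 left.
March 1879 has 31 days: 259 − 31 = 228 left.
April 1879 has 30 days: 228 − 30 = 198 left.
May 1879 has 31 days: 198 − 31 = 167 left.
June 1879 has 30 days: 167 − 30 = 137 left.
July 1879 has 31 days: 137 − 31 = 106 left.
August 1879 has 31 days: 106 − 31 = 75 left.
September 1879 has 30 days: 75 − 30 = 45 left.
October 1879 has 31 days: 45 − 31 = 14 left.
14 days into November 1879 → November 14, 1879.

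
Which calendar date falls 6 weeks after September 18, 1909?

Adding 6 weeks = 42 days from September 18, 1909.
September has 30 days, so 30 − 18 = 12 days remain after September 18, 1909; 42 − 12 = 30 left.
30 days into October 1909 → October 30, 1909.

October 30, 1909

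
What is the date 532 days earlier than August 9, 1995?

February 23, 1994

Going back 532 days from August 9, 1995.
Going back 9 days from August 9, 1995 reaches the end of the previous month; 532 − 9 = 523 left.
July 1995 has 31 days: 523 − 31 = 492 left.
June 1995 has 30 days: 492 − 30 = 462 left.
May 1995 has 31 days: 462 − 31 = 431 left.
April 1995 has 30 days: 431 − 30 = 401 left.
March 1995 has 31 days: 401 − 31 = 370 left.
February 1995 has 28 days (1995 is not a leap year): 370 − 28 = 342 left.
January 1995 has 31 days: 342 − 31 = 311 left.
December 1994 has 31 days: 311 − 31 = 280 left.
November 1994 has 30 days: 280 − 30 = 250 left.
October 1994 has 31 days: 250 − 31 = 219 left.
September 1994 has 30 days: 219 − 30 = 189 left.
August 1994 has 31 days: 189 − 31 = 158 left.
July 1994 has 31 days: 158 − 31 = 127 left.
June 1994 has 30 days: 127 − 30 = 97 left.
May 1994 has 31 days: 97 − 31 = 66 left.
April 1994 has 30 days: 66 − 30 = 36 left.
March 1994 has 31 days: 36 − 31 = 5 left.
February 1994 has 28 days; 28 − 5 = 23 → February 23, 1994.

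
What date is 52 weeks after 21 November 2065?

November 20, 2066

Advancing 52 weeks = 364 days from November 21, 2065.
November has 30 days, so 30 − 21 = 9 days remain after November 21, 2065; 364 − 9 = 355 left.
December 2065 has 31 days: 355 − 31 = 324 left.
January 2066 has 31 days: 324 − 31 = 293 left.
February 2066 has 28 days (2066 is not a leap year): 293 − 28 = 265 left.
March 2066 has 31 days: 265 − 31 = 234 left.
April 2066 has 30 days: 234 − 30 = 204 left.
May 2066 has 31 days: 204 − 31 = 173 left.
June 2066 has 30 days: 173 − 30 = 143 left.
July 2066 has 31 days: 143 − 31 = 112 left.
August 2066 has 31 days: 112 − 31 = 81 left.
September 2066 has 30 days: 81 − 30 = 51 left.
October 2066 has 31 days: 51 − 31 = 20 left.
20 days into November 2066 → November 20, 2066.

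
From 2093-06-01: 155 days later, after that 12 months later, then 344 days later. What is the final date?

Adding 155 days from June 1, 2093:
June has 30 days, so 30 − 1 = 29 days remain after June 1, 2093; 155 − 29 = 126 left.
July 2093 has 31 days: 126 − 31 = 95 left.
August 2093 has 31 days: 95 − 31 = 64 left.
September 2093 has 30 days: 64 − 30 = 34 left.
October 2093 has 31 days: 34 − 31 = 3 left.
3 days into November 2093 → November 3, 2093.
Advancing 12 months from November 3, 2093:
month 11 + 12 = 23, which is month 11 of year 2094 → November 2094.
Day 3 is valid in November, giving November 3, 2094.
Advancing 344 days from November 3, 2094:
November has 30 days, so 30 − 3 = 27 days remain after November 3, 2094; 344 − 27 = 317 left.
December 2094 has 31 days: 317 − 31 = 286 left.
January 2095 has 31 days: 286 − 31 = 255 left.
February 2095 has 28 days (2095 is not a leap year): 255 − 28 = 227 left.
March 2095 has 31 days: 227 − 31 = 196 left.
April 2095 has 30 days: 196 − 30 = 166 left.
May 2095 has 31 days: 166 − 31 = 135 left.
June 2095 has 30 days: 135 − 30 = 105 left.
July 2095 has 31 days: 105 − 31 = 74 left.
August 2095 has 31 days: 74 − 31 = 43 left.
September 2095 has 30 days: 43 − 30 = 13 left.
13 days into October 2095 → October 13, 2095.

October 13, 2095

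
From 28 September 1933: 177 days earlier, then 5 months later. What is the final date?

September 4, 1933

Going back 177 days from September 28, 1933:
Going back 28 days from September 28, 1933 reaches the end of the previous month; 177 − 28 = 149 left.
August 1933 has 31 days: 149 − 31 = 118 left.
July 1933 has 31 days: 118 − 31 = 87 left.
June 1933 has 30 days: 87 − 30 = 57 left.
May 1933 has 31 days: 57 − 31 = 26 left.
April 1933 has 30 days; 30 − 26 = 4 → April 4, 1933.
Counting forward 5 months from April 4, 1933:
month 4 + 5 = 9 → September 1933.
Day 4 is valid in September, giving September 4, 1933.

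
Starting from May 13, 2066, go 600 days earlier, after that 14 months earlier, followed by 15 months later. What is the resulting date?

October 20, 2064

Subtracting 600 days from May 13, 2066:
Going back 13 days from May 13, 2066 reaches the end of the previous month; 600 − 13 = 587 left.
April 2066 has 30 days: 587 − 30 = 557 left.
March 2066 has 31 days: 557 − 31 = 526 left.
February 2066 has 28 days (2066 is not a leap year): 526 − 28 = 498 left.
January 2066 has 31 days: 498 − 31 = 467 left.
December 2065 has 31 days: 467 − 31 = 436 left.
November 2065 has 30 days: 436 − 30 = 406 left.
October 2065 has 31 days: 406 − 31 = 375 left.
September 2065 has 30 days: 375 − 30 = 345 left.
August 2065 has 31 days: 345 − 31 = 314 left.
July 2065 has 31 days: 314 − 31 = 283 left.
June 2065 has 30 days: 283 − 30 = 253 left.
May 2065 has 31 days: 253 − 31 = 222 left.
April 2065 has 30 days: 222 − 30 = 192 left.
March 2065 has 31 days: 192 − 31 = 161 left.
February 2065 has 28 days (2065 is not a leap year): 161 − 28 = 133 left.
January 2065 has 31 days: 133 − 31 = 102 left.
December 2064 has 31 days: 102 − 31 = 71 left.
November 2064 has 30 days: 71 − 30 = 41 left.
October 2064 has 31 days: 41 − 31 = 10 left.
September 2064 has 30 days; 30 − 10 = 20 → September 20, 2064.
Subtracting 14 months from September 20, 2064:
month 9 − 14 = -5, which is month 7 of year 2063 → July 2063.
Day 20 is valid in July, giving July 20, 2063.
Advancing 15 months from July 20, 2063:
month 7 + 15 = 22, which is month 10 of year 2064 → October 2064.
Day 20 is valid in October, giving October 20, 2064.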